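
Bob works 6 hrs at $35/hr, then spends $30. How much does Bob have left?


Calculate earnings:
6 x $35 = $210
Subtract spending:
$210 - $30 = $180

$180


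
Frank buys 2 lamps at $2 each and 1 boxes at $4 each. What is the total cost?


Cost of lamps:
2 x $2 = $4
Cost of boxes:
1 x $4 = $4
Add both:
$4 + $4 = $8

$8


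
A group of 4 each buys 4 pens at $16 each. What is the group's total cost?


Cost per person:
4 x $16 = $64
Group total:
4 x $64 = $256

$256


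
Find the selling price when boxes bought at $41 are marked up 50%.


Calculate the markup amount:
50% of $41 = $20.50
Add to cost:
$41 + $20.50 = $61.50

$61.50


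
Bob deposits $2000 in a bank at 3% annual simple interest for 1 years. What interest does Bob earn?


Use the formula I = P x R x T / 100
P x R x T = 2000 x 3 x 1 = 6000
I = 6000 / 100 = $60

$60


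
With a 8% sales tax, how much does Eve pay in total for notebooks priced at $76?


Calculate the tax:
8% of $76 = $6.08
Add tax to price:
$76 + $6.08 = $82.08

$82.08


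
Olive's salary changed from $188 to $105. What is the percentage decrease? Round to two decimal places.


Find the absolute change:
|105 - 188| = 83
Divide by original and multiply by 100:
83 / 188 x 100 = 44.1489...% ≈ 44.15%

44.15%


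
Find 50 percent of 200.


Convert percentage to decimal:
50% = 0.5
Multiply:
200 x 0.5 = 100

100


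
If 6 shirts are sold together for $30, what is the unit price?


Total cost: $30
Number of items: 6
Unit price: $30 / 6 = $5

$5


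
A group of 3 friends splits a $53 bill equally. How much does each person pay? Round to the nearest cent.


Total bill: $53
Number of people: 3
Each pays: $53 / 3 = $17.6666... ≈ $17.67

$17.67


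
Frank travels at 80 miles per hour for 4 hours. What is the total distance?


Use the formula: distance = speed x time
Speed = 80 mph, Time = 4 hours
80 x 4 = 320 miles

320 miles


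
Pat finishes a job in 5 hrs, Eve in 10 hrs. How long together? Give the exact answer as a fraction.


Pat's rate: 1/5 of the job per hour
Eve's rate: 1/10 of the job per hour
Combined rate: 1/5 + 1/10 = 3/10 per hour
Time = 1 / (3/10) = 10/3 hours (≈ 3.33 hours)

10/3 hours


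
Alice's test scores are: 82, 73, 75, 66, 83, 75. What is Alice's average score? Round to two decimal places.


Add the scores:
82 + 73 + 75 + 66 + 83 + 75 = 454
Divide by the number of tests:
454 / 6 = 75.6666... ≈ 75.67

75.67


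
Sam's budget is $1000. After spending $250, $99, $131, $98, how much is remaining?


Add up expenses:
$250 + $99 + $131 + $98 = $578
Subtract from budget:
$1000 - $578 = $422

$422


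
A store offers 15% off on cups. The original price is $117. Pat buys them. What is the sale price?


Calculate the discount amount:
15% of $117 = $17.55
Subtract from original:
$117 - $17.55 = $99.45

$99.45


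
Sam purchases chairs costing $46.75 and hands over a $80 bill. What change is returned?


Start with the amount paid:
$80
Subtract the price:
$80 - $46.75 = $33.25

$33.25


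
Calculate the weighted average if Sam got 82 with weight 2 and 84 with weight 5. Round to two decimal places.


Weighted sum:
2 x 82 + 5 x 84 = 584
Total weight:
2 + 5 = 7
Weighted average:
584 / 7 = 83.4285... ≈ 83.43

83.43


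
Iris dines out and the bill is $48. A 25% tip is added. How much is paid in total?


Calculate the tip:
25% of $48 = $12
Add tip to meal cost:
$48 + $12 = $60

$60


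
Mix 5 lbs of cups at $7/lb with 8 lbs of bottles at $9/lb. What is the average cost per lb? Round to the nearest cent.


Cost of cups:
5 x $7 = $35
Cost of bottles:
8 x $9 = $72
Total cost: $35 + $72 = $107
Total weight: 13 lbs
Average: $107 / 13 = $8.2307... ≈ $8.23/lb

$8.23/lb


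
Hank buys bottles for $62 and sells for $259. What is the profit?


Selling price = $259
Cost price = $62
Profit = selling price - cost price:
Profit = $259 - $62 = $197

$197


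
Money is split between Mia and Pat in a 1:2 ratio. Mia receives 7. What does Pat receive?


Find the multiplier:
7 / 1 = 7
Apply to Pat's share:
2 x 7 = 14

14


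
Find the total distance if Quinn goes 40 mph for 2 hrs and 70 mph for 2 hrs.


Leg 1 distance:
40 x 2 = 80 miles
Leg 2 distance:
70 x 2 = 140 miles
Total distance:
80 + 140 = 220 miles

220 miles


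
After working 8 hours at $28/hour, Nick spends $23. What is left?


Calculate earnings:
8 x $28 = $224
Subtract spending:
$224 - $23 = $201

$201


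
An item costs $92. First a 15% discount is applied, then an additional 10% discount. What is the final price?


First discount:
15% of $92 = $13.80
Price after first discount:
$92 - $13.80 = $78.20
Second discount:
10% of $78.20 = $7.82
Final price:
$78.20 - $7.82 = $70.38

$70.38


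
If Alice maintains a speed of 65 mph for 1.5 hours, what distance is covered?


Use the formula: distance = speed x time
Speed = 65 mph, Time = 1.5 hours
65 x 1.5 = 97.5 miles

97.5 miles


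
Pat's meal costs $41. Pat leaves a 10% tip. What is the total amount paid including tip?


Calculate the tip:
10% of $41 = $4.10
Add tip to meal cost:
$41 + $4.10 = $45.10

$45.10


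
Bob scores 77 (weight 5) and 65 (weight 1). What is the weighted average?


Weighted sum:
5 x 77 + 1 x 65 = 450
Total weight:
5 + 1 = 6
Weighted average:
450 / 6 = 75

75


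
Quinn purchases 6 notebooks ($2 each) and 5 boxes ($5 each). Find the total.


Cost of notebooks:
6 x $2 = $12
Cost of boxes:
5 x $5 = $25
Add both:
$12 + $25 = $37

$37


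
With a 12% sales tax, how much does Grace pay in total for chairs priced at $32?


Calculate the tax:
12% of $32 = $3.84
Add tax to price:
$32 + $3.84 = $35.84

$35.84


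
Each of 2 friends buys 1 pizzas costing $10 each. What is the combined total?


Cost per person:
1 x $10 = $10
Group total:
2 x $10 = $20

$20


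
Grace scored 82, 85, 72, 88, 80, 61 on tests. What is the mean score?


Add the scores:
82 + 85 + 72 + 88 + 80 + 61 = 468
Divide by the number of tests:
468 / 6 = 78

78


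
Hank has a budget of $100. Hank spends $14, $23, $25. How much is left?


Add up expenses:
$14 + $23 + $25 = $62
Subtract from budget:
$100 - $62 = $38

$38


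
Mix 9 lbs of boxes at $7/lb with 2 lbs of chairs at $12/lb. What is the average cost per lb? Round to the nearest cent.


Cost of boxes:
9 x $7 = $63
Cost of chairs:
2 x $12 = $24
Total cost: $63 + $24 = $87
Total weight: 11 lbs
Average: $87 / 11 = $7.9090... ≈ $7.91/lb

$7.91/lb


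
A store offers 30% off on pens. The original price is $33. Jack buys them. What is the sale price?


Calculate the discount amount:
30% of $33 = $9.90
Subtract from original:
$33 - $9.90 = $23.10

$23.10


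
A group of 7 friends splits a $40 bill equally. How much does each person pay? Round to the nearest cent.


Total bill: $40
Number of people: 7
Each pays: $40 / 7 = $5.7142... ≈ $5.71

$5.71


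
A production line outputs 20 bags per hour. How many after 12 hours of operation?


Production rate: 20 bags per hour
Time: 12 hours
Total: 20 x 12 = 240 bags

240 bags


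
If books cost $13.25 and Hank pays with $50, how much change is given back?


Start with the amount paid:
$50
Subtract the price:
$50 - $13.25 = $36.75

$36.75


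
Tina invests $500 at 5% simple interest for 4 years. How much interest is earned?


Use the formula I = P x R x T / 100
P x R x T = 500 x 5 x 4 = 10000
I = 10000 / 100 = $100

$100


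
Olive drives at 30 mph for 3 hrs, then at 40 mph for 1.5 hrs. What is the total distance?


Leg 1 distance:
30 x 3 = 90 miles
Leg 2 distance:
40 x 1.5 = 60 miles
Total distance:
90 + 60 = 150 miles

150 miles


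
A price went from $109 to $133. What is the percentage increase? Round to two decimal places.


Find the absolute change:
|133 - 109| = 24
Divide by original and multiply by 100:
24 / 109 x 100 = 22.0183...% ≈ 22.02%

22.02%


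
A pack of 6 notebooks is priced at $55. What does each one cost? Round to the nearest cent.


Total cost: $55
Number of items: 6
Unit price: $55 / 6 = $9.1666... ≈ $9.17

$9.17


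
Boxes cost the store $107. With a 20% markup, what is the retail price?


Calculate the markup amount:
20% of $107 = $21.40
Add to cost:
$107 + $21.40 = $128.40

$128.40


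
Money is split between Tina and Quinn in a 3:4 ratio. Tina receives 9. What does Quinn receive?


Find the multiplier:
9 / 3 = 3
Apply to Quinn's share:
4 x 3 = 12

12


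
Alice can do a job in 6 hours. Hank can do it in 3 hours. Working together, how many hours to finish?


Alice's rate: 1/6 of the job per hour
Hank's rate: 1/3 of the job per hour
Combined rate: 1/6 + 1/3 = 1/2 per hour
Time = 1 / (1/2) = 2 hours

2 hours


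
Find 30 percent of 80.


Convert percentage to decimal:
30% = 0.3
Multiply:
80 x 0.3 = 24

24


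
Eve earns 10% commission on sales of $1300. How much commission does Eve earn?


Convert rate to decimal:
10% = 0.1
Multiply by sales:
$1300 x 0.1 = $130

$130


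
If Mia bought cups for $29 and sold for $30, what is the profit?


Selling price = $30
Cost price = $29
Profit = selling price - cost price:
Profit = $30 - $29 = $1

$1


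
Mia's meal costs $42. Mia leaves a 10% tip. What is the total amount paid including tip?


Calculate the tip:
10% of $42 = $4.20
Add tip to meal cost:
$42 + $4.20 = $46.20

$46.20


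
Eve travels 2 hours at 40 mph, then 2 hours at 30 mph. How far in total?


Leg 1 distance:
40 x 2 = 80 miles
Leg 2 distance:
30 x 2 = 60 miles
Total distance:
80 + 60 = 140 miles

140 miles


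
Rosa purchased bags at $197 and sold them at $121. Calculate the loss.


Selling price = $121
Cost price = $197
Loss = cost price - selling price:
Loss = $197 - $121 = $76

$76


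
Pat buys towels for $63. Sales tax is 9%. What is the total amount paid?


Calculate the tax:
9% of $63 = $5.67
Add tax to price:
$63 + $5.67 = $68.67

$68.67


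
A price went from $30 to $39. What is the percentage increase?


Find the absolute change:
|39 - 30| = 9
Divide by original and multiply by 100:
9 / 30 x 100 = 30%

30%


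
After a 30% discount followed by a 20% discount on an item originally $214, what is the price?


First discount:
30% of $214 = $64.20
Price after first discount:
$214 - $64.20 = $149.80
Second discount:
20% of $149.80 = $29.96
Final price:
$149.80 - $29.96 = $119.84

$119.84


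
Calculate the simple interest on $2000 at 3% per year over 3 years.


Use the formula I = P x R x T / 100
P x R x T = 2000 x 3 x 3 = 18000
I = 18000 / 100 = $180

$180


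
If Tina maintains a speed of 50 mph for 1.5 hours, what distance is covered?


Use the formula: distance = speed x time
Speed = 50 mph, Time = 1.5 hours
50 x 1.5 = 75 miles

75 miles


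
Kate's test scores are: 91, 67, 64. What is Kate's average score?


Add the scores:
91 + 67 + 64 = 222
Divide by the number of tests:
222 / 3 = 74

74


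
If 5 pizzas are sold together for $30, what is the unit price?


Total cost: $30
Number of items: 5
Unit price: $30 / 5 = $6

$6


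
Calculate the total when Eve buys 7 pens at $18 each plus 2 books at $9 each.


Cost of pens:
7 x $18 = $126
Cost of books:
2 x $9 = $18
Add both:
$126 + $18 = $144

$144


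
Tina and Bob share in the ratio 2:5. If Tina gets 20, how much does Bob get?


Find the multiplier:
20 / 2 = 10
Apply to Bob's share:
5 x 10 = 50

50


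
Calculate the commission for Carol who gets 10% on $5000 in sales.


Convert rate to decimal:
10% = 0.1
Multiply by sales:
$5000 x 0.1 = $500

$500


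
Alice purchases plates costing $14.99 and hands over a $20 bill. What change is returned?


Start with the amount paid:
$20
Subtract the price:
$20 - $14.99 = $5.01

$5.01


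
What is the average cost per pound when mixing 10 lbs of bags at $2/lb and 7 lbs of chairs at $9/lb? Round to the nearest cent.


Cost of bags:
10 x $2 = $20
Cost of chairs:
7 x $9 = $63
Total cost: $20 + $63 = $83
Total weight: 17 lbs
Average: $83 / 17 = $4.8823... ≈ $4.88/lb

$4.88/lb


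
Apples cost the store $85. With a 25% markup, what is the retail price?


Calculate the markup amount:
25% of $85 = $21.25
Add to cost:
$85 + $21.25 = $106.25

$106.25


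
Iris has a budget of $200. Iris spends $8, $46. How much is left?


Add up expenses:
$8 + $46 = $54
Subtract from budget:
$200 - $54 = $146

$146


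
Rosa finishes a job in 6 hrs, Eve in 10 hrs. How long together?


Rosa's rate: 1/6 of the job per hour
Eve's rate: 1/10 of the job per hour
Combined rate: 1/6 + 1/10 = 4/15 per hour
Time = 1 / (4/15) = 15/4 = 3.75 hours

3.75 hours


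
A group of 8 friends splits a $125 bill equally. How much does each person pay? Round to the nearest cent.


Total bill: $125
Number of people: 8
Each pays: $125 / 8 = $15.625 ≈ $15.63

$15.63


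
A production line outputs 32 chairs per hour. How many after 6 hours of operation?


Production rate: 32 chairs per hour
Time: 6 hours
Total: 32 x 6 = 192 chairs

192 chairs


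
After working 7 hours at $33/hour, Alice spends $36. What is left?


Calculate earnings:
7 x $33 = $231
Subtract spending:
$231 - $36 = $195

$195


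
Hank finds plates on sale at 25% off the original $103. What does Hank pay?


Calculate the discount amount:
25% of $103 = $25.75
Subtract from original:
$103 - $25.75 = $77.25

$77.25


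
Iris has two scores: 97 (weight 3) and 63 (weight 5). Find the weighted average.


Weighted sum:
3 x 97 + 5 x 63 = 606
Total weight:
3 + 5 = 8
Weighted average:
606 / 8 = 75.75

75.75


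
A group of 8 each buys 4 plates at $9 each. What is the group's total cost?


Cost per person:
4 x $9 = $36
Group total:
8 x $36 = $288

$288


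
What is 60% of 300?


Convert percentage to decimal:
60% = 0.6
Multiply:
300 x 0.6 = 180

180


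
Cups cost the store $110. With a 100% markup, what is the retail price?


Calculate the markup amount:
100% of $110 = $110
Add to cost:
$110 + $110 = $220

$220


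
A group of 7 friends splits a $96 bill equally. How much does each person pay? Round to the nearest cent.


Total bill: $96
Number of people: 7
Each pays: $96 / 7 = $13.7142... ≈ $13.71

$13.71


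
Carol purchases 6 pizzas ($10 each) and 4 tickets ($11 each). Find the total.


Cost of pizzas:
6 x $10 = $60
Cost of tickets:
4 x $11 = $44
Add both:
$60 + $44 = $104

$104


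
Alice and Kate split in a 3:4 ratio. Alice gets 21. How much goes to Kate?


Find the multiplier:
21 / 3 = 7
Apply to Kate's share:
4 x 7 = 28

28


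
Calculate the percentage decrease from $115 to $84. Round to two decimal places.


Find the absolute change:
|84 - 115| = 31
Divide by original and multiply by 100:
31 / 115 x 100 = 26.9565...% ≈ 26.96%

26.96%


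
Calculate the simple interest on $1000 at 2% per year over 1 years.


Use the formula I = P x R x T / 100
P x R x T = 1000 x 2 x 1 = 2000
I = 2000 / 100 = $20

$20


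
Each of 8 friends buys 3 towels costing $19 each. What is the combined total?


Cost per person:
3 x $19 = $57
Group total:
8 x $57 = $456

$456


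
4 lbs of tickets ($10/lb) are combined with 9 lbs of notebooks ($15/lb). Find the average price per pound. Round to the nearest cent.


Cost of tickets:
4 x $10 = $40
Cost of notebooks:
9 x $15 = $135
Total cost: $40 + $135 = $175
Total weight: 13 lbs
Average: $175 / 13 = $13.4615... ≈ $13.46/lb

$13.46/lb


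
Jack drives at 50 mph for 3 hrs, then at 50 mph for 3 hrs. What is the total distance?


Leg 1 distance:
50 x 3 = 150 miles
Leg 2 distance:
50 x 3 = 150 miles
Total distance:
150 + 150 = 300 miles

300 miles


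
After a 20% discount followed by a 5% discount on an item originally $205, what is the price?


First discount:
20% of $205 = $41
Price after first discount:
$205 - $41 = $164
Second discount:
5% of $164 = $8.20
Final price:
$164 - $8.20 = $155.80

$155.80


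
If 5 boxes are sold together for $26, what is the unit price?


Total cost: $26
Number of items: 5
Unit price: $26 / 5 = $5.20

$5.20


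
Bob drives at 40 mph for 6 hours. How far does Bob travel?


Use the formula: distance = speed x time
Speed = 40 mph, Time = 6 hours
40 x 6 = 240 miles

240 miles


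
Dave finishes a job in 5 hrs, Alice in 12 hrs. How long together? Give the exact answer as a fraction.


Dave's rate: 1/5 of the job per hour
Alice's rate: 1/12 of the job per hour
Combined rate: 1/5 + 1/12 = 17/60 per hour
Time = 1 / (17/60) = 60/17 hours (≈ 3.53 hours)

60/17 hours


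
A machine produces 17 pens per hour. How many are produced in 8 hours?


Production rate: 17 pens per hour
Time: 8 hours
Total: 17 x 8 = 136 pens

136 pens


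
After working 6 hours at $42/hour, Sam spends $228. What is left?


Calculate earnings:
6 x $42 = $252
Subtract spending:
$252 - $228 = $24

$24


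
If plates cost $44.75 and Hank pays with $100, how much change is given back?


Start with the amount paid:
$100
Subtract the price:
$100 - $44.75 = $55.25

$55.25


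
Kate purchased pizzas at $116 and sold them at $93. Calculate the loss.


Selling price = $93
Cost price = $116
Loss = cost price - selling price:
Loss = $116 - $93 = $23

$23


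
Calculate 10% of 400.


Convert percentage to decimal:
10% = 0.1
Multiply:
400 x 0.1 = 40

40


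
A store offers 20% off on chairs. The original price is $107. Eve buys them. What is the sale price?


Calculate the discount amount:
20% of $107 = $21.40
Subtract from original:
$107 - $21.40 = $85.60

$85.60


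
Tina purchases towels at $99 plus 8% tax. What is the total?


Calculate the tax:
8% of $99 = $7.92
Add tax to price:
$99 + $7.92 = $106.92

$106.92


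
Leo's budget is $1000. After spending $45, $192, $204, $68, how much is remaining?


Add up expenses:
$45 + $192 + $204 + $68 = $509
Subtract from budget:
$1000 - $509 = $491

$491


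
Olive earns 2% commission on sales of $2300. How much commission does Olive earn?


Convert rate to decimal:
2% = 0.02
Multiply by sales:
$2300 x 0.02 = $46

$46


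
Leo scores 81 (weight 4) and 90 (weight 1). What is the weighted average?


Weighted sum:
4 x 81 + 1 x 90 = 414
Total weight:
4 + 1 = 5
Weighted average:
414 / 5 = 82.8

82.8


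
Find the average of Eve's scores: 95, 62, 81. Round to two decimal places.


Add the scores:
95 + 62 + 81 = 238
Divide by the number of tests:
238 / 3 = 79.3333... ≈ 79.33

79.33


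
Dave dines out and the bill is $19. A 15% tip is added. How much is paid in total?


Calculate the tip:
15% of $19 = $2.85
Add tip to meal cost:
$19 + $2.85 = $21.85

$21.85


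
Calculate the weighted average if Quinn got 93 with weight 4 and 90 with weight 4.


Weighted sum:
4 x 93 + 4 x 90 = 732
Total weight:
4 + 4 = 8
Weighted average:
732 / 8 = 91.5

91.5


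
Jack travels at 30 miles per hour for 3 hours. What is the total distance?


Use the formula: distance = speed x time
Speed = 30 mph, Time = 3 hours
30 x 3 = 90 miles

90 miles


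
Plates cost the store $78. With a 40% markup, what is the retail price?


Calculate the markup amount:
40% of $78 = $31.20
Add to cost:
$78 + $31.20 = $109.20

$109.20


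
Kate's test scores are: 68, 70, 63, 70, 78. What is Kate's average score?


Add the scores:
68 + 70 + 63 + 70 + 78 = 349
Divide by the number of tests:
349 / 5 = 69.8

69.8


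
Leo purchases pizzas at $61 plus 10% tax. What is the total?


Calculate the tax:
10% of $61 = $6.10
Add tax to price:
$61 + $6.10 = $67.10

$67.10


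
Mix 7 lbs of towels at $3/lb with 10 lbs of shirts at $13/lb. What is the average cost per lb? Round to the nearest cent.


Cost of towels:
7 x $3 = $21
Cost of shirts:
10 x $13 = $130
Total cost: $21 + $130 = $151
Total weight: 17 lbs
Average: $151 / 17 = $8.8823... ≈ $8.88/lb

$8.88/lb


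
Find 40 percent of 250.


Convert percentage to decimal:
40% = 0.4
Multiply:
250 x 0.4 = 100

100


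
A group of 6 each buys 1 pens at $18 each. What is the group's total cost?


Cost per person:
1 x $18 = $18
Group total:
6 x $18 = $108

$108


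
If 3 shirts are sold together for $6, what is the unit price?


Total cost: $6
Number of items: 3
Unit price: $6 / 3 = $2

$2


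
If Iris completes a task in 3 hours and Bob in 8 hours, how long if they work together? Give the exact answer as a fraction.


Iris's rate: 1/3 of the job per hour
Bob's rate: 1/8 of the job per hour
Combined rate: 1/3 + 1/8 = 11/24 per hour
Time = 1 / (11/24) = 24/11 hours (≈ 2.18 hours)

24/11 hours


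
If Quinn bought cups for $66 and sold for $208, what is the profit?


Selling price = $208
Cost price = $66
Profit = selling price - cost price:
Profit = $208 - $66 = $142

$142


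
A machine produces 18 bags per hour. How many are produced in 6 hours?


Production rate: 18 bags per hour
Time: 6 hours
Total: 18 x 6 = 108 bags

108 bags


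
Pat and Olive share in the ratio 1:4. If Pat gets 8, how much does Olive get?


Find the multiplier:
8 / 1 = 8
Apply to Olive's share:
4 x 8 = 32

32


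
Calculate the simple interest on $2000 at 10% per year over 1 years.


Use the formula I = P x R x T / 100
P x R x T = 2000 x 10 x 1 = 20000
I = 20000 / 100 = $200

$200


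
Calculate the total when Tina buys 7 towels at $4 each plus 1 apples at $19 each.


Cost of towels:
7 x $4 = $28
Cost of apples:
1 x $19 = $19
Add both:
$28 + $19 = $47

$47


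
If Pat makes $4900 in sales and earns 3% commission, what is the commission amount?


Convert rate to decimal:
3% = 0.03
Multiply by sales:
$4900 x 0.03 = $147

$147


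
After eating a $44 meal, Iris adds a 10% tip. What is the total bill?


Calculate the tip:
10% of $44 = $4.40
Add tip to meal cost:
$44 + $4.40 = $48.40

$48.40


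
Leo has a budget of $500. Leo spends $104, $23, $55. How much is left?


Add up expenses:
$104 + $23 + $55 = $182
Subtract from budget:
$500 - $182 = $318

$318


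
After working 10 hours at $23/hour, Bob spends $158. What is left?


Calculate earnings:
10 x $23 = $230
Subtract spending:
$230 - $158 = $72

$72


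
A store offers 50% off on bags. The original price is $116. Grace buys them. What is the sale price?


Calculate the discount amount:
50% of $116 = $58
Subtract from original:
$116 - $58 = $58

$58


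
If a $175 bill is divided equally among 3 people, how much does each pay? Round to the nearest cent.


Total bill: $175
Number of people: 3
Each pays: $175 / 3 = $58.3333... ≈ $58.33

$58.33


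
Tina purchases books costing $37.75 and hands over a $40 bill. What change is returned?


Start with the amount paid:
$40
Subtract the price:
$40 - $37.75 = $2.25

$2.25


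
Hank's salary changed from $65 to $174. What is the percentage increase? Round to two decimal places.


Find the absolute change:
|174 - 65| = 109
Divide by original and multiply by 100:
109 / 65 x 100 = 167.6923...% ≈ 167.69%

167.69%


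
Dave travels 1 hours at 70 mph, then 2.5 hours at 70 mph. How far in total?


Leg 1 distance:
70 x 1 = 70 miles
Leg 2 distance:
70 x 2.5 = 175 miles
Total distance:
70 + 175 = 245 miles

245 miles


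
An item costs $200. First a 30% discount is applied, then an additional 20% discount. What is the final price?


First discount:
30% of $200 = $60
Price after first discount:
$200 - $60 = $140
Second discount:
20% of $140 = $28
Final price:
$140 - $28 = $112

$112


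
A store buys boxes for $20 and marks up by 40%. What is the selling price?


Calculate the markup amount:
40% of $20 = $8
Add to cost:
$20 + $8 = $28

$28


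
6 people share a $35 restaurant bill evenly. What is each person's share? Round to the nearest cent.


Total bill: $35
Number of people: 6
Each pays: $35 / 6 = $5.8333... ≈ $5.83

$5.83


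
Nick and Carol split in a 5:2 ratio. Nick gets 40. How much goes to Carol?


Find the multiplier:
40 / 5 = 8
Apply to Carol's share:
2 x 8 = 16

16


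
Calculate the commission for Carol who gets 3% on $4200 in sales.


Convert rate to decimal:
3% = 0.03
Multiply by sales:
$4200 x 0.03 = $126

$126


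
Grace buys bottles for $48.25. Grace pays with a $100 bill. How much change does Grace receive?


Start with the amount paid:
$100
Subtract the price:
$100 - $48.25 = $51.75

$51.75


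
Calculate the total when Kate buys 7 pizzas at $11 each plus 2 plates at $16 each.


Cost of pizzas:
7 x $11 = $77
Cost of plates:
2 x $16 = $32
Add both:
$77 + $32 = $109

$109


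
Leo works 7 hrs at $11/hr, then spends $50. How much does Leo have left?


Calculate earnings:
7 x $11 = $77
Subtract spending:
$77 - $50 = $27

$27


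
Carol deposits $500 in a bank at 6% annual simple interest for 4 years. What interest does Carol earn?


Use the formula I = P x R x T / 100
P x R x T = 500 x 6 x 4 = 12000
I = 12000 / 100 = $120

$120


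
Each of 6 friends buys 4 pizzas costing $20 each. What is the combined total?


Cost per person:
4 x $20 = $80
Group total:
6 x $80 = $480

$480


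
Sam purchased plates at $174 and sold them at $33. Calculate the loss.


Selling price = $33
Cost price = $174
Loss = cost price - selling price:
Loss = $174 - $33 = $141

$141


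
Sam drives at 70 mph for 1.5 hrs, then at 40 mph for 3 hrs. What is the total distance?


Leg 1 distance:
70 x 1.5 = 105 miles
Leg 2 distance:
40 x 3 = 120 miles
Total distance:
105 + 120 = 225 miles

225 miles


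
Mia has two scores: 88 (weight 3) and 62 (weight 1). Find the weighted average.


Weighted sum:
3 x 88 + 1 x 62 = 326
Total weight:
3 + 1 = 4
Weighted average:
326 / 4 = 81.5

81.5


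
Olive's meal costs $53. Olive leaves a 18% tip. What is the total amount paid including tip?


Calculate the tip:
18% of $53 = $9.54
Add tip to meal cost:
$53 + $9.54 = $62.54

$62.54


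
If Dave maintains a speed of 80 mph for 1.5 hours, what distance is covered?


Use the formula: distance = speed x time
Speed = 80 mph, Time = 1.5 hours
80 x 1.5 = 120 miles

120 miles


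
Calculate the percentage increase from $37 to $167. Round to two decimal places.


Find the absolute change:
|167 - 37| = 130
Divide by original and multiply by 100:
130 / 37 x 100 = 351.3513...% ≈ 351.35%

351.35%


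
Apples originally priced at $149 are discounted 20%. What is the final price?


Calculate the discount amount:
20% of $149 = $29.80
Subtract from original:
$149 - $29.80 = $119.20

$119.20


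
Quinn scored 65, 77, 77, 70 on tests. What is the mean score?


Add the scores:
65 + 77 + 77 + 70 = 289
Divide by the number of tests:
289 / 4 = 72.25

72.25


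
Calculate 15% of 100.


Convert percentage to decimal:
15% = 0.15
Multiply:
100 x 0.15 = 15

15


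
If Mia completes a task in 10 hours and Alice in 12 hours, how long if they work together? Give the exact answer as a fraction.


Mia's rate: 1/10 of the job per hour
Alice's rate: 1/12 of the job per hour
Combined rate: 1/10 + 1/12 = 11/60 per hour
Time = 1 / (11/60) = 60/11 hours (≈ 5.45 hours)

60/11 hours


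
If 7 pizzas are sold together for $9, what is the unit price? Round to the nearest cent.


Total cost: $9
Number of items: 7
Unit price: $9 / 7 = $1.2857... ≈ $1.29

$1.29


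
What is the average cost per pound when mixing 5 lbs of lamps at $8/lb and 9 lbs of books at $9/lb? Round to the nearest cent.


Cost of lamps:
5 x $8 = $40
Cost of books:
9 x $9 = $81
Total cost: $40 + $81 = $121
Total weight: 14 lbs
Average: $121 / 14 = $8.6428... ≈ $8.64/lb

$8.64/lb


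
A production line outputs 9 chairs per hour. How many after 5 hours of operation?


Production rate: 9 chairs per hour
Time: 5 hours
Total: 9 x 5 = 45 chairs

45 chairs


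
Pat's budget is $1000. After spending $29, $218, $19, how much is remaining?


Add up expenses:
$29 + $218 + $19 = $266
Subtract from budget:
$1000 - $266 = $734

$734


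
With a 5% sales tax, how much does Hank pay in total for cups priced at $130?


Calculate the tax:
5% of $130 = $6.50
Add tax to price:
$130 + $6.50 = $136.50

$136.50


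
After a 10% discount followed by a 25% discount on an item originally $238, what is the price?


First discount:
10% of $238 = $23.80
Price after first discount:
$238 - $23.80 = $214.20
Second discount:
25% of $214.20 = $53.55
Final price:
$214.20 - $53.55 = $160.65

$160.65


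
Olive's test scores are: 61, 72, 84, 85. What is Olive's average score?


Add the scores:
61 + 72 + 84 + 85 = 302
Divide by the number of tests:
302 / 4 = 75.5

75.5


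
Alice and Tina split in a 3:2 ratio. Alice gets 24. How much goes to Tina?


Find the multiplier:
24 / 3 = 8
Apply to Tina's share:
2 x 8 = 16

16


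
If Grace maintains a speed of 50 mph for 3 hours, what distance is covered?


Use the formula: distance = speed x time
Speed = 50 mph, Time = 3 hours
50 x 3 = 150 miles

150 miles


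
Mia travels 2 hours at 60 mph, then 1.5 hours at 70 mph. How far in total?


Leg 1 distance:
60 x 2 = 120 miles
Leg 2 distance:
70 x 1.5 = 105 miles
Total distance:
120 + 105 = 225 miles

225 miles


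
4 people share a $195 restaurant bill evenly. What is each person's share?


Total bill: $195
Number of people: 4
Each pays: $195 / 4 = $48.75

$48.75


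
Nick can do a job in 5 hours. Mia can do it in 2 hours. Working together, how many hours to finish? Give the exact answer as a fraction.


Nick's rate: 1/5 of the job per hour
Mia's rate: 1/2 of the job per hour
Combined rate: 1/5 + 1/2 = 7/10 per hour
Time = 1 / (7/10) = 10/7 hours (≈ 1.43 hours)

10/7 hours


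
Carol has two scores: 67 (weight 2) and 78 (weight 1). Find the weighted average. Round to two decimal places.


Weighted sum:
2 x 67 + 1 x 78 = 212
Total weight:
2 + 1 = 3
Weighted average:
212 / 3 = 70.6666... ≈ 70.67

70.67


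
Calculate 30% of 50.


Convert percentage to decimal:
30% = 0.3
Multiply:
50 x 0.3 = 15

15


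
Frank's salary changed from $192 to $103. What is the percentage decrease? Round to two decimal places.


Find the absolute change:
|103 - 192| = 89
Divide by original and multiply by 100:
89 / 192 x 100 = 46.3541...% ≈ 46.35%

46.35%


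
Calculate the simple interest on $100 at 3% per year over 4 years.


Use the formula I = P x R x T / 100
P x R x T = 100 x 3 x 4 = 1200
I = 1200 / 100 = $12

$12


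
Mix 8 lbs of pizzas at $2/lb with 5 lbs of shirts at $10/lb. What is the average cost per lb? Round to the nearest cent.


Cost of pizzas:
8 x $2 = $16
Cost of shirts:
5 x $10 = $50
Total cost: $16 + $50 = $66
Total weight: 13 lbs
Average: $66 / 13 = $5.0769... ≈ $5.08/lb

$5.08/lb


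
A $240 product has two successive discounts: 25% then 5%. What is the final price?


First discount:
25% of $240 = $60
Price after first discount:
$240 - $60 = $180
Second discount:
5% of $180 = $9
Final price:
$180 - $9 = $171

$171


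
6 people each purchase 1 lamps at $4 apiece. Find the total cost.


Cost per person:
1 x $4 = $4
Group total:
6 x $4 = $24

$24


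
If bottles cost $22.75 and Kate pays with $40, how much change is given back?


Start with the amount paid:
$40
Subtract the price:
$40 - $22.75 = $17.25

$17.25


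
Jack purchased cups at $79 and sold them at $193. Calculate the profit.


Selling price = $193
Cost price = $79
Profit = selling price - cost price:
Profit = $193 - $79 = $114

$114


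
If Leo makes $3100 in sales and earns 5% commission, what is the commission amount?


Convert rate to decimal:
5% = 0.05
Multiply by sales:
$3100 x 0.05 = $155

$155


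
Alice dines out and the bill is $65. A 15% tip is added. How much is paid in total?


Calculate the tip:
15% of $65 = $9.75
Add tip to meal cost:
$65 + $9.75 = $74.75

$74.75


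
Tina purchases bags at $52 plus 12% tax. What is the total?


Calculate the tax:
12% of $52 = $6.24
Add tax to price:
$52 + $6.24 = $58.24

$58.24


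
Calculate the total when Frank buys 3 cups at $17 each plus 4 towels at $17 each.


Cost of cups:
3 x $17 = $51
Cost of towels:
4 x $17 = $68
Add both:
$51 + $68 = $119

$119


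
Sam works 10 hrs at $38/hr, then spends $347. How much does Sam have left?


Calculate earnings:
10 x $38 = $380
Subtract spending:
$380 - $347 = $33

$33


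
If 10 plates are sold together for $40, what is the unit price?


Total cost: $40
Number of items: 10
Unit price: $40 / 10 = $4

$4


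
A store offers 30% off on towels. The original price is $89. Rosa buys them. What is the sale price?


Calculate the discount amount:
30% of $89 = $26.70
Subtract from original:
$89 - $26.70 = $62.30

$62.30


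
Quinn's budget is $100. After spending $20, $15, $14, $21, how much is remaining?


Add up expenses:
$20 + $15 + $14 + $21 = $70
Subtract from budget:
$100 - $70 = $30

$30


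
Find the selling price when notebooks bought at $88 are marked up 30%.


Calculate the markup amount:
30% of $88 = $26.40
Add to cost:
$88 + $26.40 = $114.40

$114.40


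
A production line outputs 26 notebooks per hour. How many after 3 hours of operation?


Production rate: 26 notebooks per hour
Time: 3 hours
Total: 26 x 3 = 78 notebooks

78 notebooks


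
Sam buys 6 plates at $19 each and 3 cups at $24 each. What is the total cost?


Cost of plates:
6 x $19 = $114
Cost of cups:
3 x $24 = $72
Add both:
$114 + $72 = $186

$186


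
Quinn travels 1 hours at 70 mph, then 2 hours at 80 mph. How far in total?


Leg 1 distance:
70 x 1 = 70 miles
Leg 2 distance:
80 x 2 = 160 miles
Total distance:
70 + 160 = 230 miles

230 miles


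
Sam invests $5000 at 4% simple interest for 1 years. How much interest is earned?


Use the formula I = P x R x T / 100
P x R x T = 5000 x 4 x 1 = 20000
I = 20000 / 100 = $200

$200


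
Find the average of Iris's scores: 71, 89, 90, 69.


Add the scores:
71 + 89 + 90 + 69 = 319
Divide by the number of tests:
319 / 4 = 79.75

79.75


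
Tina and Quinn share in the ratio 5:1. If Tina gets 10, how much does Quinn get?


Find the multiplier:
10 / 5 = 2
Apply to Quinn's share:
1 x 2 = 2

2


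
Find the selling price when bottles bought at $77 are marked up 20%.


Calculate the markup amount:
20% of $77 = $15.40
Add to cost:
$77 + $15.40 = $92.40

$92.40


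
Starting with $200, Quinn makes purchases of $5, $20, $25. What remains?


Add up expenses:
$5 + $20 + $25 = $50
Subtract from budget:
$200 - $50 = $150

$150


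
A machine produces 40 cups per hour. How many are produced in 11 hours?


Production rate: 40 cups per hour
Time: 11 hours
Total: 40 x 11 = 440 cups

440 cups


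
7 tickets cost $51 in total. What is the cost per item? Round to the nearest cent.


Total cost: $51
Number of items: 7
Unit price: $51 / 7 = $7.2857... ≈ $7.29

$7.29


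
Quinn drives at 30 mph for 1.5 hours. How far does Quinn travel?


Use the formula: distance = speed x time
Speed = 30 mph, Time = 1.5 hours
30 x 1.5 = 45 miles

45 miles


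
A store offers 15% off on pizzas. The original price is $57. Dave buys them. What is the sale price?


Calculate the discount amount:
15% of $57 = $8.55
Subtract from original:
$57 - $8.55 = $48.45

$48.45


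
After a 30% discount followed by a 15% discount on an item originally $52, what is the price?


First discount:
30% of $52 = $15.60
Price after first discount:
$52 - $15.60 = $36.40
Second discount:
15% of $36.40 = $5.46
Final price:
$36.40 - $5.46 = $30.94

$30.94


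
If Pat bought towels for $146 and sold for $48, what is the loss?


Selling price = $48
Cost price = $146
Loss = cost price - selling price:
Loss = $146 - $48 = $98

$98


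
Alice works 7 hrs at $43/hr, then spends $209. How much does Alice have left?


Calculate earnings:
7 x $43 = $301
Subtract spending:
$301 - $209 = $92

$92


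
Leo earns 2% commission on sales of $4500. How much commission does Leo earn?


Convert rate to decimal:
2% = 0.02
Multiply by sales:
$4500 x 0.02 = $90

$90


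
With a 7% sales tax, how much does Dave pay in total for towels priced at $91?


Calculate the tax:
7% of $91 = $6.37
Add tax to price:
$91 + $6.37 = $97.37

$97.37


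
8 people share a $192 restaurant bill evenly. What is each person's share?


Total bill: $192
Number of people: 8
Each pays: $192 / 8 = $24

$24


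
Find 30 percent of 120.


Convert percentage to decimal:
30% = 0.3
Multiply:
120 x 0.3 = 36

36


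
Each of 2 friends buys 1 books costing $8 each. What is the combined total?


Cost per person:
1 x $8 = $8
Group total:
2 x $8 = $16

$16


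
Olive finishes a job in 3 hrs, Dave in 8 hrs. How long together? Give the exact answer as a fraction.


Olive's rate: 1/3 of the job per hour
Dave's rate: 1/8 of the job per hour
Combined rate: 1/3 + 1/8 = 11/24 per hour
Time = 1 / (11/24) = 24/11 hours (≈ 2.18 hours)

24/11 hours


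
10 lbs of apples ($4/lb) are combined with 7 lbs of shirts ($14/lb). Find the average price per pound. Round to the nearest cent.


Cost of apples:
10 x $4 = $40
Cost of shirts:
7 x $14 = $98
Total cost: $40 + $98 = $138
Total weight: 17 lbs
Average: $138 / 17 = $8.1176... ≈ $8.12/lb

$8.12/lb


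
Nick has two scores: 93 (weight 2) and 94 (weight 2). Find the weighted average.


Weighted sum:
2 x 93 + 2 x 94 = 374
Total weight:
2 + 2 = 4
Weighted average:
374 / 4 = 93.5

93.5


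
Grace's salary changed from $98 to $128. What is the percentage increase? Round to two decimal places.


Find the absolute change:
|128 - 98| = 30
Divide by original and multiply by 100:
30 / 98 x 100 = 30.6122...% ≈ 30.61%

30.61%


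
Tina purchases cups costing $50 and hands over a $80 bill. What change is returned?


Start with the amount paid:
$80
Subtract the price:
$80 - $50 = $30

$30


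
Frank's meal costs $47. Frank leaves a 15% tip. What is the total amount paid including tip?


Calculate the tip:
15% of $47 = $7.05
Add tip to meal cost:
$47 + $7.05 = $54.05

$54.05


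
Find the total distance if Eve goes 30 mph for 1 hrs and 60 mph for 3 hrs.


Leg 1 distance:
30 x 1 = 30 miles
Leg 2 distance:
60 x 3 = 180 miles
Total distance:
30 + 180 = 210 miles

210 miles


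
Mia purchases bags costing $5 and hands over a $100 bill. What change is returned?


Start with the amount paid:
$100
Subtract the price:
$100 - $5 = $95

$95


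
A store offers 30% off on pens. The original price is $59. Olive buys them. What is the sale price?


Calculate the discount amount:
30% of $59 = $17.70
Subtract from original:
$59 - $17.70 = $41.30

$41.30


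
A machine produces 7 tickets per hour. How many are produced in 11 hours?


Production rate: 7 tickets per hour
Time: 11 hours
Total: 7 x 11 = 77 tickets

77 tickets


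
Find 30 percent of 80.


Convert percentage to decimal:
30% = 0.3
Multiply:
80 x 0.3 = 24

24


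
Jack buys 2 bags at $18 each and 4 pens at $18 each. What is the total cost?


Cost of bags:
2 x $18 = $36
Cost of pens:
4 x $18 = $72
Add both:
$36 + $72 = $108

$108


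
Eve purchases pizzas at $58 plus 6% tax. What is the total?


Calculate the tax:
6% of $58 = $3.48
Add tax to price:
$58 + $3.48 = $61.48

$61.48


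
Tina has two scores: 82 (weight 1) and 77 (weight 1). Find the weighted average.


Weighted sum:
1 x 82 + 1 x 77 = 159
Total weight:
1 + 1 = 2
Weighted average:
159 / 2 = 79.5

79.5


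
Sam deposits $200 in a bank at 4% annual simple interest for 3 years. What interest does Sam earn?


Use the formula I = P x R x T / 100
P x R x T = 200 x 4 x 3 = 2400
I = 2400 / 100 = $24

$24
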